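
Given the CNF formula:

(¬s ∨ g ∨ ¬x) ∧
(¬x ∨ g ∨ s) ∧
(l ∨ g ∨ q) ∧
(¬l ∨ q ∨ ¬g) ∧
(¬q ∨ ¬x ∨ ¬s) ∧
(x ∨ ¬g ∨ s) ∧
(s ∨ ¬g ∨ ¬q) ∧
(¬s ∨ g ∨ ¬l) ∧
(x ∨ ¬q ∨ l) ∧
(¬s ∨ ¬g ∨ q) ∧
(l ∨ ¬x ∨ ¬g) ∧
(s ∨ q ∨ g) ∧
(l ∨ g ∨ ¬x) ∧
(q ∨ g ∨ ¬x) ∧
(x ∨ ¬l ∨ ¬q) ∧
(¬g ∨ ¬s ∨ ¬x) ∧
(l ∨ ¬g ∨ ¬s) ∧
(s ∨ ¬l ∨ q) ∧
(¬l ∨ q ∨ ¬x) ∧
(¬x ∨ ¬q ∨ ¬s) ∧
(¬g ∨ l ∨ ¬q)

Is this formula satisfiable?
No

No, the formula is not satisfiable.

No assignment of truth values to the variables can make all 21 clauses true simultaneously.

The formula is UNSAT (unsatisfiable).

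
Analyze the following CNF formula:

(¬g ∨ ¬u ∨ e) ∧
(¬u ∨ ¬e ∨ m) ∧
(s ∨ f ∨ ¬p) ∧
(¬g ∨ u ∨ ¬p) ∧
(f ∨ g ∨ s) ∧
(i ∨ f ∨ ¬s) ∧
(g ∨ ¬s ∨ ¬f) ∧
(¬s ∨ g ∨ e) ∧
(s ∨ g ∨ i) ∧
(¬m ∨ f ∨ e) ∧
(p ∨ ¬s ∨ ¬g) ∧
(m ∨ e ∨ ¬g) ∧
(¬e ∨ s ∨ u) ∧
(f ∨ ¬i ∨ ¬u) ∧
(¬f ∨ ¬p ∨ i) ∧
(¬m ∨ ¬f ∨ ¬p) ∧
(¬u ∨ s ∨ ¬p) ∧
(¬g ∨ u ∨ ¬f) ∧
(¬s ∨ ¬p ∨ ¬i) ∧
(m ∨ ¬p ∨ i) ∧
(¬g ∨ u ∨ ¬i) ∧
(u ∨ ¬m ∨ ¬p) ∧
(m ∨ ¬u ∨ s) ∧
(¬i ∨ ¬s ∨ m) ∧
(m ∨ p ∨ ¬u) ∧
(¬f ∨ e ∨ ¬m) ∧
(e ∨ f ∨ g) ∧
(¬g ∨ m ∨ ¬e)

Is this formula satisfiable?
Yes

Yes, the formula is satisfiable.

One satisfying assignment is: g=True, s=False, u=True, e=True, m=True, i=False, f=False, p=False

Verification: With this assignment, all 28 clauses evaluate to true.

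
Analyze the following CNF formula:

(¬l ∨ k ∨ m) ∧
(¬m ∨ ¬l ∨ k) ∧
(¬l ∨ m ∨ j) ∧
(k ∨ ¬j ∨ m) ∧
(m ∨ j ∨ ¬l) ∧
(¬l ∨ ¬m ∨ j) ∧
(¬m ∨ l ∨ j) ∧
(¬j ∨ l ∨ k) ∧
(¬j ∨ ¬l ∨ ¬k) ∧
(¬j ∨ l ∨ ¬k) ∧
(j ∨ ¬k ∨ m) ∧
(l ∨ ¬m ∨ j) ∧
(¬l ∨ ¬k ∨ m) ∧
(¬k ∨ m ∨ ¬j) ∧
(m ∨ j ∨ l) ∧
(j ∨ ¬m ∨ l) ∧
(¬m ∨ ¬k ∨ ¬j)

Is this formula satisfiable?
No

No, the formula is not satisfiable.

No assignment of truth values to the variables can make all 17 clauses true simultaneously.

The formula is UNSAT (unsatisfiable).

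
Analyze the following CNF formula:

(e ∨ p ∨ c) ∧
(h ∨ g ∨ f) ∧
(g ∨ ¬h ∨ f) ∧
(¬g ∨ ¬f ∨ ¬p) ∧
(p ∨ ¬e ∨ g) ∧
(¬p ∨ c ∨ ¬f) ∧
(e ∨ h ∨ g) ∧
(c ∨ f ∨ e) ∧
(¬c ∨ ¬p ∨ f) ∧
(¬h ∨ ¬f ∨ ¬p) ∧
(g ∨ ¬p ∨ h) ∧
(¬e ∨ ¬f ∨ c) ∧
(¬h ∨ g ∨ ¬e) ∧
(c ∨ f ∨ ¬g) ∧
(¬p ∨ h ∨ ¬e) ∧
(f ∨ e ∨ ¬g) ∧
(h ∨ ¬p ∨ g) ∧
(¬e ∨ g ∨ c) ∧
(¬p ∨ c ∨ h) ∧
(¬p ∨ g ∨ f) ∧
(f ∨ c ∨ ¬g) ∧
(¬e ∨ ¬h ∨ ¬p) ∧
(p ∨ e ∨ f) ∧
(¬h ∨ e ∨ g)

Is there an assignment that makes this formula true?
Yes

Yes, the formula is satisfiable.

One satisfying assignment is: c=True, f=False, e=True, h=False, g=True, p=False

Verification: With this assignment, all 24 clauses evaluate to true.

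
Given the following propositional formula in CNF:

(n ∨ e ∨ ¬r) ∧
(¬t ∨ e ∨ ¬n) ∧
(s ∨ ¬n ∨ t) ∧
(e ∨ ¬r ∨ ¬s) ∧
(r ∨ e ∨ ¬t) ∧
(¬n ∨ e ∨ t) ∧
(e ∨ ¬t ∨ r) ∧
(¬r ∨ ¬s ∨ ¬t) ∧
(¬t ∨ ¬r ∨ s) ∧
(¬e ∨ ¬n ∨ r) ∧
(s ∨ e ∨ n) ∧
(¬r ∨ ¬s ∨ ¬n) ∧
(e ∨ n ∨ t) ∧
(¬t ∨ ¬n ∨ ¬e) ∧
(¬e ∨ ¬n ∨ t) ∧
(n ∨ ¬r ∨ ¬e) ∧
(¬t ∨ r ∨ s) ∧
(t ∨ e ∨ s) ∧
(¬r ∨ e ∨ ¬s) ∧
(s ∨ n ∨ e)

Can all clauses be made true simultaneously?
Yes

Yes, the formula is satisfiable.

One satisfying assignment is: r=False, t=False, n=False, s=False, e=True

Verification: With this assignment, all 20 clauses evaluate to true.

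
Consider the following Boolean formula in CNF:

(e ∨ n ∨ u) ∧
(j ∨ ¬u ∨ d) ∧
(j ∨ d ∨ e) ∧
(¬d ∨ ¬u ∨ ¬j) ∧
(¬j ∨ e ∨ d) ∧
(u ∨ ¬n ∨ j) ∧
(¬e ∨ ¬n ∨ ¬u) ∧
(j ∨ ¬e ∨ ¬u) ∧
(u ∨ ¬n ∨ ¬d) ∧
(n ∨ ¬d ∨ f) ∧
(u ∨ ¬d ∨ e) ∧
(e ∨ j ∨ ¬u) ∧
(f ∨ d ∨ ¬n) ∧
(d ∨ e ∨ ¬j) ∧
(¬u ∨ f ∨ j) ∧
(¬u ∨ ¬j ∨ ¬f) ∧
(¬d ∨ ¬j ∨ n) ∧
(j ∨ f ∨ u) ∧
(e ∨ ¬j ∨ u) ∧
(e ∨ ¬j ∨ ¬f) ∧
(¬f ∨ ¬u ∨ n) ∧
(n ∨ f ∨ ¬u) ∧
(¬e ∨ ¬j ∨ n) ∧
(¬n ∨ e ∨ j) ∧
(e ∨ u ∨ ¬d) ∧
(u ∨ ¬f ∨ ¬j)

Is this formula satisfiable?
Yes

Yes, the formula is satisfiable.

One satisfying assignment is: u=False, e=True, d=False, n=False, j=False, f=True

Verification: With this assignment, all 26 clauses evaluate to true.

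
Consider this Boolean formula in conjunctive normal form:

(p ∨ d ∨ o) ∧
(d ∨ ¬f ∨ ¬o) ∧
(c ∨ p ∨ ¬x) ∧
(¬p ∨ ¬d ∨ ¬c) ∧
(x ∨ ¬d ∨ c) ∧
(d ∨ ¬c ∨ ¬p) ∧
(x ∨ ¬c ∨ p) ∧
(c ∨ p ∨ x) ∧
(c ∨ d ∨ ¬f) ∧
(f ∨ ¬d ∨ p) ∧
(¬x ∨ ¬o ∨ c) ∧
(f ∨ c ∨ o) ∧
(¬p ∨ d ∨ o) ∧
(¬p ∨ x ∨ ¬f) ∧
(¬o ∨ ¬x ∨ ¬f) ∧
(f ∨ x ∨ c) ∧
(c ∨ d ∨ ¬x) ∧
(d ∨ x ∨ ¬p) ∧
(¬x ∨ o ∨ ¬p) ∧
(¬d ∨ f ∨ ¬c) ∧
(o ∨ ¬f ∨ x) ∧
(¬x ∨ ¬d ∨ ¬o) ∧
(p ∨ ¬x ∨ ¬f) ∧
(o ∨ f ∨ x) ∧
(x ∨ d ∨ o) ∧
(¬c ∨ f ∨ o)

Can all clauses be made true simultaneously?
Yes

Yes, the formula is satisfiable.

One satisfying assignment is: f=False, o=True, p=False, x=True, c=True, d=False

Verification: With this assignment, all 26 clauses evaluate to true.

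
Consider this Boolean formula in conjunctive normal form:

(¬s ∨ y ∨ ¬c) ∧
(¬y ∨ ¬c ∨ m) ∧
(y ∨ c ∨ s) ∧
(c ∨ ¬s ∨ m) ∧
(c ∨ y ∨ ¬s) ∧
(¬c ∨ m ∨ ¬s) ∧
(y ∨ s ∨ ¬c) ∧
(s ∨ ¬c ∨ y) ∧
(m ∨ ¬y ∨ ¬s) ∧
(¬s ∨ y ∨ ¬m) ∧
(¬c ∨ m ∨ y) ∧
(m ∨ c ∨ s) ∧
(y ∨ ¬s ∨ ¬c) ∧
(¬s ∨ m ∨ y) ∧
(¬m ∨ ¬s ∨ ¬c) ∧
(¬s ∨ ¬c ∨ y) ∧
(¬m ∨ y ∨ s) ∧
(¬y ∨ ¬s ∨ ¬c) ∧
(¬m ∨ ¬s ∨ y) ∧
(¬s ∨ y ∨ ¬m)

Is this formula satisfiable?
Yes

Yes, the formula is satisfiable.

One satisfying assignment is: c=True, s=False, m=True, y=True

Verification: With this assignment, all 20 clauses evaluate to true.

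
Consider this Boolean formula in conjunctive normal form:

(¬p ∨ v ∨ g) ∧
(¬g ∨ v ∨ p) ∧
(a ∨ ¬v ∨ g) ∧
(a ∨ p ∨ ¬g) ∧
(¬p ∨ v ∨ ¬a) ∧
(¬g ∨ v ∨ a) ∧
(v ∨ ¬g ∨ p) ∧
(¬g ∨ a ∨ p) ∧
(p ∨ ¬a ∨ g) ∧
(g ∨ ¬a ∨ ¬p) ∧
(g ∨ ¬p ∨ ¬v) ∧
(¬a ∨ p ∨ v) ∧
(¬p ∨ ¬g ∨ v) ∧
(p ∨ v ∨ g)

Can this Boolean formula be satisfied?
Yes

Yes, the formula is satisfiable.

One satisfying assignment is: p=True, g=True, a=False, v=True

Verification: With this assignment, all 14 clauses evaluate to true.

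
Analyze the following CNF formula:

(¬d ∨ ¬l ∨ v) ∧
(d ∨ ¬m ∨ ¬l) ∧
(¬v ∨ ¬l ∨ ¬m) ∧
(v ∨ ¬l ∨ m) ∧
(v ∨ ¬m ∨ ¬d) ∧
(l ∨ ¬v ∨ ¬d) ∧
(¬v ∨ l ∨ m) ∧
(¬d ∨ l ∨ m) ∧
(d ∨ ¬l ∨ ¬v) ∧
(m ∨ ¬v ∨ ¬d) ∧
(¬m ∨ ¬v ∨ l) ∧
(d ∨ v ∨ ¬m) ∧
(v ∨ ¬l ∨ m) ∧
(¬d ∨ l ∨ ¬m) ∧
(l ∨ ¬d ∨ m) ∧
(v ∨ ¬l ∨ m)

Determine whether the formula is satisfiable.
Yes

Yes, the formula is satisfiable.

One satisfying assignment is: l=False, d=False, v=False, m=False

Verification: With this assignment, all 16 clauses evaluate to true.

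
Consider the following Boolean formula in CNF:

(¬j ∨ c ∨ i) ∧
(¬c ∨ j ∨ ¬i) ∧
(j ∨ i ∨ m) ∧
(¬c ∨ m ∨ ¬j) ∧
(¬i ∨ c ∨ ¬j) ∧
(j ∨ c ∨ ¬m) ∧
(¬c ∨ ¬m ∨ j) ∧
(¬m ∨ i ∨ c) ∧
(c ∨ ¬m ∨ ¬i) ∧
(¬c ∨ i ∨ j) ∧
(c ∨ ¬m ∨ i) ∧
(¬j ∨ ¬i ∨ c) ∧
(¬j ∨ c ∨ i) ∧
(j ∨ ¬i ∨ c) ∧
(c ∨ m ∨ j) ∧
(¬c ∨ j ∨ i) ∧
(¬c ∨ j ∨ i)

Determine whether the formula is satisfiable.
Yes

Yes, the formula is satisfiable.

One satisfying assignment is: j=True, i=False, c=True, m=True

Verification: With this assignment, all 17 clauses evaluate to true.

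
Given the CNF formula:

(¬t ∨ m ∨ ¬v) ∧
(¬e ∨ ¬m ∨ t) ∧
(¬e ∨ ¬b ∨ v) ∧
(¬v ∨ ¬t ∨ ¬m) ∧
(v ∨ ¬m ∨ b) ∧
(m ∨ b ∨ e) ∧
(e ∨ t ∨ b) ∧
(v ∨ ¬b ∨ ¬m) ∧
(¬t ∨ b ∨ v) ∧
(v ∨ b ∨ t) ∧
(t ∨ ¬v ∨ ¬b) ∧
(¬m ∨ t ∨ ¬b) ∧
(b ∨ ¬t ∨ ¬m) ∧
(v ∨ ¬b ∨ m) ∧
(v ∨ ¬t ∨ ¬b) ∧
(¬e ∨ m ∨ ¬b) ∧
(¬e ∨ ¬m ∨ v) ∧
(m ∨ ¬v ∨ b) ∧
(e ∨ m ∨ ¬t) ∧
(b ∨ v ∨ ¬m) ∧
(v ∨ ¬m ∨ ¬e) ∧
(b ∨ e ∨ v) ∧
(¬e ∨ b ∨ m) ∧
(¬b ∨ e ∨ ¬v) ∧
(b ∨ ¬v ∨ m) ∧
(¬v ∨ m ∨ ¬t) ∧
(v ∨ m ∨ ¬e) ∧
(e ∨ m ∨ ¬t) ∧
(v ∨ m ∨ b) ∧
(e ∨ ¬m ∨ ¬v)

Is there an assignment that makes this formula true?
No

No, the formula is not satisfiable.

No assignment of truth values to the variables can make all 30 clauses true simultaneously.

The formula is UNSAT (unsatisfiable).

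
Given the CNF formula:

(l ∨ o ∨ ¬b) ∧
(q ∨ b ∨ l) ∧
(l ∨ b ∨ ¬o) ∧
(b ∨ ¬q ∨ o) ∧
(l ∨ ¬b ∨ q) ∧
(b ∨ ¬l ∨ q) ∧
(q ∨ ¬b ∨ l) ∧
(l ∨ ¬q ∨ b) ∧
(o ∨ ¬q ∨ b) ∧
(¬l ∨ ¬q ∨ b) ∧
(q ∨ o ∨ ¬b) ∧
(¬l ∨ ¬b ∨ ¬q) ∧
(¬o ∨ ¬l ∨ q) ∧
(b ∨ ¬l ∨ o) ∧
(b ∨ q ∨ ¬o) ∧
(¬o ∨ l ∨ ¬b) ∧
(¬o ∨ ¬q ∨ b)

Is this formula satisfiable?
No

No, the formula is not satisfiable.

No assignment of truth values to the variables can make all 17 clauses true simultaneously.

The formula is UNSAT (unsatisfiable).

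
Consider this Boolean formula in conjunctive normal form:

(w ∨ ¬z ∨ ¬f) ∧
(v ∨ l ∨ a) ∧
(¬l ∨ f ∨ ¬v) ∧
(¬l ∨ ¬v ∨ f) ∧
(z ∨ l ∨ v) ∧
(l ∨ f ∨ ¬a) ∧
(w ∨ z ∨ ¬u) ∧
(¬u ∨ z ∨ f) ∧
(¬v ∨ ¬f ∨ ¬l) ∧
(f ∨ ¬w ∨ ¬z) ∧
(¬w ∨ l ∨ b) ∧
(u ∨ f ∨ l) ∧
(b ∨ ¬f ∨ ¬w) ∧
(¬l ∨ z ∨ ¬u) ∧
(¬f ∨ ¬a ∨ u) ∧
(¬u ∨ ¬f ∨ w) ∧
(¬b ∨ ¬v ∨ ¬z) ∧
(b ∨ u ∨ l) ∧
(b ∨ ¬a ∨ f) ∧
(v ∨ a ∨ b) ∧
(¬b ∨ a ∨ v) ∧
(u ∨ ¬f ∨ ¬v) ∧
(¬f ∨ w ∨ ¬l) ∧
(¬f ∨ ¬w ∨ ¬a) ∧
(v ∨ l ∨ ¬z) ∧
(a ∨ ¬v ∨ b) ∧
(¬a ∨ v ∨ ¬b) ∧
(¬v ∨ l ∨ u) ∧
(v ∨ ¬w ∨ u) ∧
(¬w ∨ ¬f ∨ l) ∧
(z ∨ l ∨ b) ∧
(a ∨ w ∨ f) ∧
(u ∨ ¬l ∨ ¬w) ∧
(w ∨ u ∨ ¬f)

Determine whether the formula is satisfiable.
No

No, the formula is not satisfiable.

No assignment of truth values to the variables can make all 34 clauses true simultaneously.

The formula is UNSAT (unsatisfiable).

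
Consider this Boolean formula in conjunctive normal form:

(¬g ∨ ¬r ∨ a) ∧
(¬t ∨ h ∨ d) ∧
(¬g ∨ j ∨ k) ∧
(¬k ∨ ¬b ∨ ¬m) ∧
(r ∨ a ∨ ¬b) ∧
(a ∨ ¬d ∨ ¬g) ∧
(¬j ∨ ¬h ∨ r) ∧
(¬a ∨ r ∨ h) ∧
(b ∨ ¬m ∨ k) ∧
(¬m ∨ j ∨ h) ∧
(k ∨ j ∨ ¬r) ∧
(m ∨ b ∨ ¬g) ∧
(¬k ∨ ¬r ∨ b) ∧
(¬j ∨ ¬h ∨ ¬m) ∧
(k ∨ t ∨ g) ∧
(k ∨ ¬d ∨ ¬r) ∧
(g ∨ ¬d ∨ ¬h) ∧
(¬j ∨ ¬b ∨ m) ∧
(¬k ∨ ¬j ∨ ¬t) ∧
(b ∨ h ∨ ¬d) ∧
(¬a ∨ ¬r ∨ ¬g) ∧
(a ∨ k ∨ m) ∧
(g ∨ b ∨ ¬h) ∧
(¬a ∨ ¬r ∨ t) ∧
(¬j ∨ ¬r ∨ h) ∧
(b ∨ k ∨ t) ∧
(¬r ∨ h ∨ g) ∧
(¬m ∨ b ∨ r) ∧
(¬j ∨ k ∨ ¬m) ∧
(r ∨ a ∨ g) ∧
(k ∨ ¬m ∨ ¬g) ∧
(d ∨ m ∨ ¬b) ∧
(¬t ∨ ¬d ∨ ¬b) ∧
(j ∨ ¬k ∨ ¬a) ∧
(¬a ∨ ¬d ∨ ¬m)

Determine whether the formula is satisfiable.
Yes

Yes, the formula is satisfiable.

One satisfying assignment is: r=False, j=False, k=False, h=True, g=False, b=True, m=True, t=True, a=True, d=False

Verification: With this assignment, all 35 clauses evaluate to true.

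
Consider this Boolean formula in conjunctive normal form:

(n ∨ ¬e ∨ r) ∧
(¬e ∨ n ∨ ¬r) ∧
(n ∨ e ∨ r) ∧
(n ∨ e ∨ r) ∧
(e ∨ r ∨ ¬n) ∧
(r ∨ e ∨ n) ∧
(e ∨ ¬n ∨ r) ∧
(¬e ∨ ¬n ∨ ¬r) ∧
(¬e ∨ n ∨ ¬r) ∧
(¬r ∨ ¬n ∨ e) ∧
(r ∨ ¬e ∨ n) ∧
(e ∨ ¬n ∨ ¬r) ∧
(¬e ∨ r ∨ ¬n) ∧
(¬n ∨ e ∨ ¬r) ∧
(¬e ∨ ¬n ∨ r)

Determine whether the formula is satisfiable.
Yes

Yes, the formula is satisfiable.

One satisfying assignment is: r=True, e=False, n=False

Verification: With this assignment, all 15 clauses evaluate to true.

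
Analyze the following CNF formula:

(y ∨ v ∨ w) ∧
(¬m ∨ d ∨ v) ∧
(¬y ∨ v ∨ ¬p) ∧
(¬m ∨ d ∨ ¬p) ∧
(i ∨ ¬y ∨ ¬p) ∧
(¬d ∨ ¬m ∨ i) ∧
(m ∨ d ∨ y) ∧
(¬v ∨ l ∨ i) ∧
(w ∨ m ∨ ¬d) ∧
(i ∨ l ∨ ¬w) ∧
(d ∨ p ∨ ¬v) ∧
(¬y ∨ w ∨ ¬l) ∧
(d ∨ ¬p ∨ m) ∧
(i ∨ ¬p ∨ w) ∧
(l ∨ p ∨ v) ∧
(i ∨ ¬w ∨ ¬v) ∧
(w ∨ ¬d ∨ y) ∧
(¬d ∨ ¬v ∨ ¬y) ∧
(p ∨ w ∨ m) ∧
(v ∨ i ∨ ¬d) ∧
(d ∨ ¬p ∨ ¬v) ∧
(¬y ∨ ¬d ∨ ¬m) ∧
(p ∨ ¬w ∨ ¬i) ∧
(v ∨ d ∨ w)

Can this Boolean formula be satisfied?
Yes

Yes, the formula is satisfiable.

One satisfying assignment is: l=True, w=True, v=False, m=False, y=True, i=False, d=False, p=False

Verification: With this assignment, all 24 clauses evaluate to true.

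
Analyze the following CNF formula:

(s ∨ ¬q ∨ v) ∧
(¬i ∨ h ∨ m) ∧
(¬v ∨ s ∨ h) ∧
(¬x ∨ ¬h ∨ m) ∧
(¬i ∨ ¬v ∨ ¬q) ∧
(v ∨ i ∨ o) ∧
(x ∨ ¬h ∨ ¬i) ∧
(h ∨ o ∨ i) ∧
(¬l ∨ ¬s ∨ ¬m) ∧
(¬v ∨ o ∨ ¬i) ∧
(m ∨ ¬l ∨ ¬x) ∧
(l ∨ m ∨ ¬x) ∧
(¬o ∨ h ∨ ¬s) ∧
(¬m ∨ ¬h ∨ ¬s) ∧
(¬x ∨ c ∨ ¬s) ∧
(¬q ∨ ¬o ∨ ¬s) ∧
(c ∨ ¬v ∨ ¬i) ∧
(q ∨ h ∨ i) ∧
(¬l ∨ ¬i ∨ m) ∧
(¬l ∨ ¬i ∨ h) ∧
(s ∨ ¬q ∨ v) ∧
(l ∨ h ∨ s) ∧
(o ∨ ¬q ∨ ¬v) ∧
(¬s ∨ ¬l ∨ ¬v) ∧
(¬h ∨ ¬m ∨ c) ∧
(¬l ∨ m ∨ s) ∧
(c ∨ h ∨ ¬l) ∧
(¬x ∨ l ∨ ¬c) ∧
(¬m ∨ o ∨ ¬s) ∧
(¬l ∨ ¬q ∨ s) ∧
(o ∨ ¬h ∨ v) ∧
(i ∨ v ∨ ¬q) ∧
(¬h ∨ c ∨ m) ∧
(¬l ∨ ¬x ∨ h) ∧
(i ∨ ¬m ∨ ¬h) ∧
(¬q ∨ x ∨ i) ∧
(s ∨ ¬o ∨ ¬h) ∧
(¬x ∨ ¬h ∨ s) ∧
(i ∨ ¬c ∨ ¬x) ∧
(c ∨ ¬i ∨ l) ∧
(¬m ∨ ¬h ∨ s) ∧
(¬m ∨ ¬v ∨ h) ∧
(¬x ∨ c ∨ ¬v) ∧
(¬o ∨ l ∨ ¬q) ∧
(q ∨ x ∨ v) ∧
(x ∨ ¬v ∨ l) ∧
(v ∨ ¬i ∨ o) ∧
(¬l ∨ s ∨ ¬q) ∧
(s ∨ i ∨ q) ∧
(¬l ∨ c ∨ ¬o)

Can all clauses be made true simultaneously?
No

No, the formula is not satisfiable.

No assignment of truth values to the variables can make all 50 clauses true simultaneously.

The formula is UNSAT (unsatisfiable).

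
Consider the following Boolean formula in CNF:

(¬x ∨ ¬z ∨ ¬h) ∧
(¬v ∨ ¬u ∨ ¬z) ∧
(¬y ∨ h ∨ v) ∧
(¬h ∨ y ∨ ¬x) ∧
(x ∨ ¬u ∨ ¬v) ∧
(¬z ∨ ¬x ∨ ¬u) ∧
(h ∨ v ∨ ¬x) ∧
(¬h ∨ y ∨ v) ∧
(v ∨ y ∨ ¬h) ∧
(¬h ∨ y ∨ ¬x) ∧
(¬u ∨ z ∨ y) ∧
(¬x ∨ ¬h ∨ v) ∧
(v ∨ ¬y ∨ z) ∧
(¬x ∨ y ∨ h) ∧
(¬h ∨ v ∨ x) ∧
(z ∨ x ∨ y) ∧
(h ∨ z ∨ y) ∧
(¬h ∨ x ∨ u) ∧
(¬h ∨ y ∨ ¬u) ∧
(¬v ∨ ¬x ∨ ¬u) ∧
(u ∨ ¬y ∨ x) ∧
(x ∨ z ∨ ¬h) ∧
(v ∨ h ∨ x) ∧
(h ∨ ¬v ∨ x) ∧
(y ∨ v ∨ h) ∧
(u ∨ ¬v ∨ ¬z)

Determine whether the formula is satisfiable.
Yes

Yes, the formula is satisfiable.

One satisfying assignment is: x=True, v=True, h=True, y=True, u=False, z=False

Verification: With this assignment, all 26 clauses evaluate to true.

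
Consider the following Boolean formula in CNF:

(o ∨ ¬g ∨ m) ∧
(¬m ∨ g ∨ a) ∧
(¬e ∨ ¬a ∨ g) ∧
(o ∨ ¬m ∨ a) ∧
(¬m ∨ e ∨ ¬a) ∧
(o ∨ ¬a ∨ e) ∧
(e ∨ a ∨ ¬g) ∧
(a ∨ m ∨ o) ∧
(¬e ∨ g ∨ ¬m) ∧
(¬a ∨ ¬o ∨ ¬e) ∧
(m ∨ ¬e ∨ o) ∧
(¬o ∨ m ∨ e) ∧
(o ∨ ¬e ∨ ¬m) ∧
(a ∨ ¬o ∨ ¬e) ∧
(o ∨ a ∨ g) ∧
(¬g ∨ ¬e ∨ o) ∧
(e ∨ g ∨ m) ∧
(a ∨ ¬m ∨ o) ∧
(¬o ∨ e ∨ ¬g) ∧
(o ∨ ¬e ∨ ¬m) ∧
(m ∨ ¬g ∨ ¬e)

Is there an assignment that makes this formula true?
No

No, the formula is not satisfiable.

No assignment of truth values to the variables can make all 21 clauses true simultaneously.

The formula is UNSAT (unsatisfiable).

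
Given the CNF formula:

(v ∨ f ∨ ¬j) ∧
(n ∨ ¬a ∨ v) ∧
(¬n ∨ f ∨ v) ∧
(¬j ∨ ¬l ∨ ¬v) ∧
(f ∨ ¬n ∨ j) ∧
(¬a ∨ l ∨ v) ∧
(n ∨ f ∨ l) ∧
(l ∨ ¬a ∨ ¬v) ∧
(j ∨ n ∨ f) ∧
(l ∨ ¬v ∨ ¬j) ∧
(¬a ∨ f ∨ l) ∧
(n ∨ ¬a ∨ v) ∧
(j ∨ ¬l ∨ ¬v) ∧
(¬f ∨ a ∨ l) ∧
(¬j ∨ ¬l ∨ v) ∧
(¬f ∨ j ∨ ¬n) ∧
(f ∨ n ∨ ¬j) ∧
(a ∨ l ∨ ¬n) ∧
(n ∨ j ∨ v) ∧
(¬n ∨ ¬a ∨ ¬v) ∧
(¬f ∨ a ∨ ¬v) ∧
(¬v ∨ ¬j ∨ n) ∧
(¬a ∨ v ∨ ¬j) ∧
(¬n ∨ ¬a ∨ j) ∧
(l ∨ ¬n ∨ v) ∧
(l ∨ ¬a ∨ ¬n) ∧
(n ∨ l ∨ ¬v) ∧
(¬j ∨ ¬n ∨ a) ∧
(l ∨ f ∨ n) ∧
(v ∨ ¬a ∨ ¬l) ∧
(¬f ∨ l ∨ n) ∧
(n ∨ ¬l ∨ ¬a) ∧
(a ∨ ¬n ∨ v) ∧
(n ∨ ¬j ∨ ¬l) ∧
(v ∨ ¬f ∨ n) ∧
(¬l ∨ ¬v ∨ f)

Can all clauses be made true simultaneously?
No

No, the formula is not satisfiable.

No assignment of truth values to the variables can make all 36 clauses true simultaneously.

The formula is UNSAT (unsatisfiable).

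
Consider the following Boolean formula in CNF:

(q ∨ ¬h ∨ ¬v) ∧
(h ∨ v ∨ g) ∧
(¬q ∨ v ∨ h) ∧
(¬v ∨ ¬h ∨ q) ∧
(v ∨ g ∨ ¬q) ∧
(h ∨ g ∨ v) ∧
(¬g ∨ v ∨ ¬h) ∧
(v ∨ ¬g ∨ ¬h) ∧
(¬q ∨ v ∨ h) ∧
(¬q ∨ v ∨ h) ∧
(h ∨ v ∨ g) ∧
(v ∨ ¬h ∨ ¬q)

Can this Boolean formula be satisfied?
Yes

Yes, the formula is satisfiable.

One satisfying assignment is: v=False, h=True, q=False, g=False

Verification: With this assignment, all 12 clauses evaluate to true.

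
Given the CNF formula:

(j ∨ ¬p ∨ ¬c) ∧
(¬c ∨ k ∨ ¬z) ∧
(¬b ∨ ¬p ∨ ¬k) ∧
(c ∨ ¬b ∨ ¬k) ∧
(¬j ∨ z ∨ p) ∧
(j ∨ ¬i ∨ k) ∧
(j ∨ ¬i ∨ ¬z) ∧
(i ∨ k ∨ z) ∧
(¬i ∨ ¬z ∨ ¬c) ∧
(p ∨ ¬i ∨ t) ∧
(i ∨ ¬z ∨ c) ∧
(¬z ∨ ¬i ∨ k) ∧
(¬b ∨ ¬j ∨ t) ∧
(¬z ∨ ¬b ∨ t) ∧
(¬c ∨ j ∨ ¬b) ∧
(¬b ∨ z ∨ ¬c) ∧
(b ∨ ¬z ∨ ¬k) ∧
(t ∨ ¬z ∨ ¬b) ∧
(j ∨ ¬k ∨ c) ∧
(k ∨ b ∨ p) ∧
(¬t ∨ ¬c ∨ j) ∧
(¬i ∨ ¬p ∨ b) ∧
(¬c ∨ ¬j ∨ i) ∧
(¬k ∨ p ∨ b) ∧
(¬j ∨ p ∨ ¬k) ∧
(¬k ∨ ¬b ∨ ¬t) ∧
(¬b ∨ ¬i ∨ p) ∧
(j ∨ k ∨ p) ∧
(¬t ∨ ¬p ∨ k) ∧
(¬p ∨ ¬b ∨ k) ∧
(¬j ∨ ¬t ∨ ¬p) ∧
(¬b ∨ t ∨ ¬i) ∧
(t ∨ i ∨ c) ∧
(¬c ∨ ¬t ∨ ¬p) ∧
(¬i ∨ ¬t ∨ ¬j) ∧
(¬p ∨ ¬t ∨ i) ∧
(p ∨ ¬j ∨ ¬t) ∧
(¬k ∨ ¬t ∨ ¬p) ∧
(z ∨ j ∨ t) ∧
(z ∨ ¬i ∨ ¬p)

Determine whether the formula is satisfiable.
No

No, the formula is not satisfiable.

No assignment of truth values to the variables can make all 40 clauses true simultaneously.

The formula is UNSAT (unsatisfiable).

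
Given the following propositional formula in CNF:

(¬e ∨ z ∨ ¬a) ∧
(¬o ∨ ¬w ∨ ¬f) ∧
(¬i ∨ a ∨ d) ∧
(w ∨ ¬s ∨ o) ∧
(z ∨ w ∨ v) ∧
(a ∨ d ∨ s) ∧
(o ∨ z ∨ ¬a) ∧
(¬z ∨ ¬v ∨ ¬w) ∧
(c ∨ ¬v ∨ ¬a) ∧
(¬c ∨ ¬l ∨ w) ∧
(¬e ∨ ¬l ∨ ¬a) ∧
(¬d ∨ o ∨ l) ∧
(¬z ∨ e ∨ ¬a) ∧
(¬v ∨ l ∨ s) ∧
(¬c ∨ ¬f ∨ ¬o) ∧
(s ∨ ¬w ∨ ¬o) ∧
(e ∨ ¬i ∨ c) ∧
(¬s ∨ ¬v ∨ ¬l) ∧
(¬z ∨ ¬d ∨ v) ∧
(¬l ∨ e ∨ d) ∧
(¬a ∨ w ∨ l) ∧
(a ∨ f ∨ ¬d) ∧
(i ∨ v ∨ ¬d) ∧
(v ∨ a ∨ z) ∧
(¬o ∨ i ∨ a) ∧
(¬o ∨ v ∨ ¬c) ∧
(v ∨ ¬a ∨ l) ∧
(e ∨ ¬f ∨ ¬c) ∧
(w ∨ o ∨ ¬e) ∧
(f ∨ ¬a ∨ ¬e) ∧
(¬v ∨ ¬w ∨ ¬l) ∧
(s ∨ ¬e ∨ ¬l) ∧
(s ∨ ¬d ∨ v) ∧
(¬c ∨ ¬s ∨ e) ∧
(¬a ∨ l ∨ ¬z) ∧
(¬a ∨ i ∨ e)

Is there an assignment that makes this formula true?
Yes

Yes, the formula is satisfiable.

One satisfying assignment is: z=True, c=False, a=False, v=False, l=False, d=False, s=True, w=True, o=False, e=False, f=False, i=False

Verification: With this assignment, all 36 clauses evaluate to true.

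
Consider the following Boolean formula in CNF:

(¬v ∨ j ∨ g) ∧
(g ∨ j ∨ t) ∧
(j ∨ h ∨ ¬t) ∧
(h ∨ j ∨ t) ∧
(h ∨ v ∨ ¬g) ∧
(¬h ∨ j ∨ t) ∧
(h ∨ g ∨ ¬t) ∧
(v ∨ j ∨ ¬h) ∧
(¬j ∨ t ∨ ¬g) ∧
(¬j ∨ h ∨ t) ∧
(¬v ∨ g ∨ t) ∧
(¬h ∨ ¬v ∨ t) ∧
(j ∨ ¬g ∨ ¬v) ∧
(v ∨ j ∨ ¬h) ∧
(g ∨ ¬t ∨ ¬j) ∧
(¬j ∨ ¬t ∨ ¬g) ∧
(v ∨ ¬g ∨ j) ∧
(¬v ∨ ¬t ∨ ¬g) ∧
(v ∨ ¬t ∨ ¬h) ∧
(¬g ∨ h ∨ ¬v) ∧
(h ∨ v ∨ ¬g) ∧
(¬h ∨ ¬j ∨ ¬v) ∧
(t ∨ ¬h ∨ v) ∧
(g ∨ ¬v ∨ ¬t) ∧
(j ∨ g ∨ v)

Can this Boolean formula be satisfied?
No

No, the formula is not satisfiable.

No assignment of truth values to the variables can make all 25 clauses true simultaneously.

The formula is UNSAT (unsatisfiable).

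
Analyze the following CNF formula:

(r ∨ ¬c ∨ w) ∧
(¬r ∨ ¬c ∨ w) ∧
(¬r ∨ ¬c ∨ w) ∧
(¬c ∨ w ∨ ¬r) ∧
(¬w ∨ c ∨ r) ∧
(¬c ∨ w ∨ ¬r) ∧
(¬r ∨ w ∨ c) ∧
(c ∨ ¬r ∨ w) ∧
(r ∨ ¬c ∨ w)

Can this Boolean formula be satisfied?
Yes

Yes, the formula is satisfiable.

One satisfying assignment is: c=False, r=False, w=False

Verification: With this assignment, all 9 clauses evaluate to true.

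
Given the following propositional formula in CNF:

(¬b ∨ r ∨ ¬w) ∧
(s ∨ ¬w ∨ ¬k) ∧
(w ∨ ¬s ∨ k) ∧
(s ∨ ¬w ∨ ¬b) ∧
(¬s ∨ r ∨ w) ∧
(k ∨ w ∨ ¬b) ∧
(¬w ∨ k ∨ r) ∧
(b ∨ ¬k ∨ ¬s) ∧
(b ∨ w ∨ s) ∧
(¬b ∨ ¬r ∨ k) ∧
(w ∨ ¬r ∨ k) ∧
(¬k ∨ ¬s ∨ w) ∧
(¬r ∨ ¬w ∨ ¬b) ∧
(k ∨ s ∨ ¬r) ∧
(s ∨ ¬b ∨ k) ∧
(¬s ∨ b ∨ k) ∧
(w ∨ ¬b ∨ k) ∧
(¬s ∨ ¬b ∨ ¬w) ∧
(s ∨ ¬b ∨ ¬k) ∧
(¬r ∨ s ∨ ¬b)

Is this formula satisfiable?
No

No, the formula is not satisfiable.

No assignment of truth values to the variables can make all 20 clauses true simultaneously.

The formula is UNSAT (unsatisfiable).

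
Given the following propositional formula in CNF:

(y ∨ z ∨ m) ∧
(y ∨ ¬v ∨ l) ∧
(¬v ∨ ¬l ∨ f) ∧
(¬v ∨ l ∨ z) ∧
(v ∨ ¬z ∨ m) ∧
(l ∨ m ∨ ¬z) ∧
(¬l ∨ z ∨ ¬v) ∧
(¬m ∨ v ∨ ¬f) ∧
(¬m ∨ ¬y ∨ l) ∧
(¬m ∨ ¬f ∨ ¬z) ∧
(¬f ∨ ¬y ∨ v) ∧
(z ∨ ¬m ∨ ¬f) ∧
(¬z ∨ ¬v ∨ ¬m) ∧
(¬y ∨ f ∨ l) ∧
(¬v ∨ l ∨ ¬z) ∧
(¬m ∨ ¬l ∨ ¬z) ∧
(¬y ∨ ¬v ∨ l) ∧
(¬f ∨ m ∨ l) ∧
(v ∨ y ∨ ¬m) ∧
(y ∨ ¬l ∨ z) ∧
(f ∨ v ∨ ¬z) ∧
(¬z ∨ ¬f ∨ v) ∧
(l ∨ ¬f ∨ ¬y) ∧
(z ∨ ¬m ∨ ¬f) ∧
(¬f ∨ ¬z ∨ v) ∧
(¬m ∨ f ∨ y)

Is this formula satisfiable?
Yes

Yes, the formula is satisfiable.

One satisfying assignment is: v=False, z=False, y=True, m=True, f=False, l=True

Verification: With this assignment, all 26 clauses evaluate to true.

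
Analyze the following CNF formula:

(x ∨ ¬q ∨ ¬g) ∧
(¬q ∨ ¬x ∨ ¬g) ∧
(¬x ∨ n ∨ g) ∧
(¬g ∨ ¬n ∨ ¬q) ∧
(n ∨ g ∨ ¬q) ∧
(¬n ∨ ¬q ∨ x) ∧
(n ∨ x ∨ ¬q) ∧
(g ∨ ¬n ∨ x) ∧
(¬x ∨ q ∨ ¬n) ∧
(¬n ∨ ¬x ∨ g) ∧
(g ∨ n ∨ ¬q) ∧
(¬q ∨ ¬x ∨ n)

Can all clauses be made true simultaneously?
Yes

Yes, the formula is satisfiable.

One satisfying assignment is: g=False, n=False, q=False, x=False

Verification: With this assignment, all 12 clauses evaluate to true.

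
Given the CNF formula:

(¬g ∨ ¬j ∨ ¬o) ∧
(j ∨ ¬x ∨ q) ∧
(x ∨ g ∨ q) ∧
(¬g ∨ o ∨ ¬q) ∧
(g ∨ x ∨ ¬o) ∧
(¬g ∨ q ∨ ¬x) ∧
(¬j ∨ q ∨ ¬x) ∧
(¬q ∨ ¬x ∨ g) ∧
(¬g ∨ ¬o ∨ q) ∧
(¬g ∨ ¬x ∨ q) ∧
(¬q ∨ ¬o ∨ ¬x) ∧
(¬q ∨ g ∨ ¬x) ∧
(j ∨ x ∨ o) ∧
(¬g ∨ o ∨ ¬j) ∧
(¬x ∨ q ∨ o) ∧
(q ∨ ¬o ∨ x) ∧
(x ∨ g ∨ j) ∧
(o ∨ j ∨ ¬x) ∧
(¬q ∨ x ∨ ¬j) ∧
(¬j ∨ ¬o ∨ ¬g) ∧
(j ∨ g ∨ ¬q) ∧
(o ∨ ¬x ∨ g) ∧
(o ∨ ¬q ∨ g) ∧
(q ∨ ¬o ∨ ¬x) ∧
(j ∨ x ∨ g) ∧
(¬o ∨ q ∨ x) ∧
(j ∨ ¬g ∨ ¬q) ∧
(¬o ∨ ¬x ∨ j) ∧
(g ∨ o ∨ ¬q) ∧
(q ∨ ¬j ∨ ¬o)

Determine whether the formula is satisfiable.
No

No, the formula is not satisfiable.

No assignment of truth values to the variables can make all 30 clauses true simultaneously.

The formula is UNSAT (unsatisfiable).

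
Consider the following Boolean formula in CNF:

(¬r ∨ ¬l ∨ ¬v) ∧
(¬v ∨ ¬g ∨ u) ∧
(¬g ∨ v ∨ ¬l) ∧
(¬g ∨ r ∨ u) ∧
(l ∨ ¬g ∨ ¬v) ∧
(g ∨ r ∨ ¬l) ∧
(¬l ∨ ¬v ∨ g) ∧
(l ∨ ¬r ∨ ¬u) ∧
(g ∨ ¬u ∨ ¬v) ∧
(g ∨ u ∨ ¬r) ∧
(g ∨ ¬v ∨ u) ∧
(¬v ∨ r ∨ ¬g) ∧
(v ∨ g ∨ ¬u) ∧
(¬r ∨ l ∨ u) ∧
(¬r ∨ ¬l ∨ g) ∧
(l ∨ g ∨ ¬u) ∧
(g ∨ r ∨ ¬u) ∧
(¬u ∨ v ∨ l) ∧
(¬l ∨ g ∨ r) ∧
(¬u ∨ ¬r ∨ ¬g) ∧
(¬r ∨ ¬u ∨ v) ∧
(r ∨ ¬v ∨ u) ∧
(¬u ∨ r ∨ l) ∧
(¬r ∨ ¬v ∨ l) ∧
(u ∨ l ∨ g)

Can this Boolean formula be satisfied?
No

No, the formula is not satisfiable.

No assignment of truth values to the variables can make all 25 clauses true simultaneously.

The formula is UNSAT (unsatisfiable).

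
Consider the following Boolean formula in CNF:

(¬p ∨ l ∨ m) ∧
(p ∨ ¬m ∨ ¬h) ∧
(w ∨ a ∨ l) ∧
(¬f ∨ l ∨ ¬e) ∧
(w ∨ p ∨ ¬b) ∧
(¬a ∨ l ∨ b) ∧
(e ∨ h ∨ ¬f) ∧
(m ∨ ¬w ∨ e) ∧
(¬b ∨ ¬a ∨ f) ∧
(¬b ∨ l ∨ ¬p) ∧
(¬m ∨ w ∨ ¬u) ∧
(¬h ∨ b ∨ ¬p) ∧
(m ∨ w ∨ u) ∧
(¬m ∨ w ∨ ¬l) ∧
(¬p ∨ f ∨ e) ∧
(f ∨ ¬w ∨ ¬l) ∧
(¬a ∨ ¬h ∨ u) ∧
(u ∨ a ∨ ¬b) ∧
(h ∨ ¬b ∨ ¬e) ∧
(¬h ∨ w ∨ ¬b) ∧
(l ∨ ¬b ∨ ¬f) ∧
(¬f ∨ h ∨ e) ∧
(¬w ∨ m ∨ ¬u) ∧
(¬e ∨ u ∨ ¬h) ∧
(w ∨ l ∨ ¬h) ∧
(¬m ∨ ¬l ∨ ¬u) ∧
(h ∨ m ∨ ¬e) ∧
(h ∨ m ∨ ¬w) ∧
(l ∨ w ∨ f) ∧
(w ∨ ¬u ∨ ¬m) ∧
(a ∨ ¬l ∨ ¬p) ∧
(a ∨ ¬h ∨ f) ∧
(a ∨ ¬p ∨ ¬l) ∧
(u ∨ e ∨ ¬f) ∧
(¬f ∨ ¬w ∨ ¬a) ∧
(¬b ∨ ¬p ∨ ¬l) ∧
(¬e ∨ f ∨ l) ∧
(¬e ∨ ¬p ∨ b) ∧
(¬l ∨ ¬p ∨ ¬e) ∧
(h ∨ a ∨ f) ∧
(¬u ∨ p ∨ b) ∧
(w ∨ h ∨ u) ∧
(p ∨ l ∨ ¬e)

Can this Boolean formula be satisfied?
Yes

Yes, the formula is satisfiable.

One satisfying assignment is: w=True, u=False, h=False, p=False, l=True, a=False, b=False, e=True, m=True, f=True

Verification: With this assignment, all 43 clauses evaluate to true.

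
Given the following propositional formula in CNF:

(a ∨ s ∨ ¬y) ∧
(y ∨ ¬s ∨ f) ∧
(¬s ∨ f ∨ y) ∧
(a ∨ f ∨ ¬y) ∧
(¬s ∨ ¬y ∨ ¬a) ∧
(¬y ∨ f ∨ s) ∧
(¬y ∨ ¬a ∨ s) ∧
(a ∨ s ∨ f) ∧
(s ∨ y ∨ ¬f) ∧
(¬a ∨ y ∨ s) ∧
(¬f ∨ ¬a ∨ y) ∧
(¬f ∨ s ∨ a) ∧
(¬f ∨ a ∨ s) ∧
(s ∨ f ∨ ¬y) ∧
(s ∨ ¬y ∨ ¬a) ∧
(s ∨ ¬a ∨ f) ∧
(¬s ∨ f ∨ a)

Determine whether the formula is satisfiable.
Yes

Yes, the formula is satisfiable.

One satisfying assignment is: a=False, y=False, s=True, f=True

Verification: With this assignment, all 17 clauses evaluate to true.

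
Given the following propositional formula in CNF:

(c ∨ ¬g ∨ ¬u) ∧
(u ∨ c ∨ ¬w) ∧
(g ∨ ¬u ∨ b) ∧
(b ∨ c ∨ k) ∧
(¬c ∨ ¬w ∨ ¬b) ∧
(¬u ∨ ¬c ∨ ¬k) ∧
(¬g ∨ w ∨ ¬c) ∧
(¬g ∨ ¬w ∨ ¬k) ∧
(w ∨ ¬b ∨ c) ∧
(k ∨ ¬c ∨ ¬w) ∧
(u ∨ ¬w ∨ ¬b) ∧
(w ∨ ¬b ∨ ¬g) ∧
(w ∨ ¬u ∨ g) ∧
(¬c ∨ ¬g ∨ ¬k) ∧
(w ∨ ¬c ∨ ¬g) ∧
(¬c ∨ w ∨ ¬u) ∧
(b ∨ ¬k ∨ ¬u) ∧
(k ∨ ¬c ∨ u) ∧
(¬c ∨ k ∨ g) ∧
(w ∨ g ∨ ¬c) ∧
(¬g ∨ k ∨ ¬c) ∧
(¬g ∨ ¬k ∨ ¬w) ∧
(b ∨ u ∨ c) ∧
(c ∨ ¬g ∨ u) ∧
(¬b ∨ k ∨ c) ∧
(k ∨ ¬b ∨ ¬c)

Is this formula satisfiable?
Yes

Yes, the formula is satisfiable.

One satisfying assignment is: g=False, k=True, c=True, u=False, w=True, b=False

Verification: With this assignment, all 26 clauses evaluate to true.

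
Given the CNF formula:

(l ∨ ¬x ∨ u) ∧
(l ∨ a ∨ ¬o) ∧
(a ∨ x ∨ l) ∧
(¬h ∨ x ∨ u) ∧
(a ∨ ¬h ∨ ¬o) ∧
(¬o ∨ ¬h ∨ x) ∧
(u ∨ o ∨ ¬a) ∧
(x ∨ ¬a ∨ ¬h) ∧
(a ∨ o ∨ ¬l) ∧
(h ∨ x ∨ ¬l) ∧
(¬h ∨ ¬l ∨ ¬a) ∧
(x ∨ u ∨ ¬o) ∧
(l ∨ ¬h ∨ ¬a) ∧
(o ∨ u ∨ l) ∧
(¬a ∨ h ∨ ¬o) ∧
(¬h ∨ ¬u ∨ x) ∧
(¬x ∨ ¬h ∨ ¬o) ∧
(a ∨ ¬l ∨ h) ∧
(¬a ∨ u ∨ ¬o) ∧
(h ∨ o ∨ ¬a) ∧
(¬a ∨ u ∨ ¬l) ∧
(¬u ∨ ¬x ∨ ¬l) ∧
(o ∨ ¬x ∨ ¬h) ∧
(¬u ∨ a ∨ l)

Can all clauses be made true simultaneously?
No

No, the formula is not satisfiable.

No assignment of truth values to the variables can make all 24 clauses true simultaneously.

The formula is UNSAT (unsatisfiable).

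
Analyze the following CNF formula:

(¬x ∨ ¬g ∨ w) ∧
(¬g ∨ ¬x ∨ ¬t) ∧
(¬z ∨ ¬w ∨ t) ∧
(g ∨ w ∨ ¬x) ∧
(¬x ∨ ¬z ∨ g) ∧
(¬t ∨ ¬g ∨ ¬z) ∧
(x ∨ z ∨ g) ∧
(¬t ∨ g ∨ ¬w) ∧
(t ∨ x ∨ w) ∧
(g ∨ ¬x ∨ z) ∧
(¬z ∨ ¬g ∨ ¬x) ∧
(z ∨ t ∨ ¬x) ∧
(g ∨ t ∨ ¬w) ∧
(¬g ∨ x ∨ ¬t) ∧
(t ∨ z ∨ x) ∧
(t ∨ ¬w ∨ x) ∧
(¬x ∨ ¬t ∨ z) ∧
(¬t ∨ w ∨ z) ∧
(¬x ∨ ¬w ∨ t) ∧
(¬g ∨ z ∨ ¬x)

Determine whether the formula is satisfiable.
Yes

Yes, the formula is satisfiable.

One satisfying assignment is: g=False, z=True, x=False, w=False, t=True

Verification: With this assignment, all 20 clauses evaluate to true.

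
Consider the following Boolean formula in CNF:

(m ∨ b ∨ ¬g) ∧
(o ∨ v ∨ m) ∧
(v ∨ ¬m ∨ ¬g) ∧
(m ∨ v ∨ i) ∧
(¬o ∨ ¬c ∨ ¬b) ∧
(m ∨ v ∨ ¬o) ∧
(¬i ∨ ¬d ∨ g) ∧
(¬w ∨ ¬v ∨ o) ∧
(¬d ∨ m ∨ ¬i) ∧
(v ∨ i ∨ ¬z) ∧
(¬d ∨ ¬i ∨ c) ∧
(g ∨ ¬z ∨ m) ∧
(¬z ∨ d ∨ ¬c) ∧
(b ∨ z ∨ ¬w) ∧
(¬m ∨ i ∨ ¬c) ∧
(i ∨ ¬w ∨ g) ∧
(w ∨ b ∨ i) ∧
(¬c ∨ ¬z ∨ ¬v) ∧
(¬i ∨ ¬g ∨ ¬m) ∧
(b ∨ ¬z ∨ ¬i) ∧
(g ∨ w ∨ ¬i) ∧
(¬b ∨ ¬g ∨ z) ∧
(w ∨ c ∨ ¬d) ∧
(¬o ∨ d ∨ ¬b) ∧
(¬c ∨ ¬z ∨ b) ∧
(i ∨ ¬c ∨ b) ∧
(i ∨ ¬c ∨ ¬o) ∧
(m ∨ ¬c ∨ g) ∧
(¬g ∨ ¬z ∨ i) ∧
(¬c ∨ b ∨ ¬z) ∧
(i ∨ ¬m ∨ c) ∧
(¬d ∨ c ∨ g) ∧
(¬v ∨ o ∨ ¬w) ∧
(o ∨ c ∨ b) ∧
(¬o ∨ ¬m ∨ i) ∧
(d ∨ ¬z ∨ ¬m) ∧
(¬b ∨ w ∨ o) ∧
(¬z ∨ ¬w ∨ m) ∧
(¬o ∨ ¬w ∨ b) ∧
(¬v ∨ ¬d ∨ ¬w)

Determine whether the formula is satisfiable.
Yes

Yes, the formula is satisfiable.

One satisfying assignment is: b=True, o=False, i=True, m=True, c=False, z=False, d=False, v=False, g=False, w=True

Verification: With this assignment, all 40 clauses evaluate to true.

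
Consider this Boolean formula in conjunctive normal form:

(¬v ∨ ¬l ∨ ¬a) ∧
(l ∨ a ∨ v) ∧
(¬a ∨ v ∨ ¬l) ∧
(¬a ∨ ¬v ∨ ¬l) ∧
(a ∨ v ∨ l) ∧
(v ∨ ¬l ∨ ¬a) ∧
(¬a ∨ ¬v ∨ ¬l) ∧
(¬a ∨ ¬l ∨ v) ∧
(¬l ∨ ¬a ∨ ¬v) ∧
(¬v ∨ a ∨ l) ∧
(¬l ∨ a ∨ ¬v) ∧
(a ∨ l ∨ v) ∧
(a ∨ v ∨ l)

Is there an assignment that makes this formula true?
Yes

Yes, the formula is satisfiable.

One satisfying assignment is: l=False, a=True, v=False

Verification: With this assignment, all 13 clauses evaluate to true.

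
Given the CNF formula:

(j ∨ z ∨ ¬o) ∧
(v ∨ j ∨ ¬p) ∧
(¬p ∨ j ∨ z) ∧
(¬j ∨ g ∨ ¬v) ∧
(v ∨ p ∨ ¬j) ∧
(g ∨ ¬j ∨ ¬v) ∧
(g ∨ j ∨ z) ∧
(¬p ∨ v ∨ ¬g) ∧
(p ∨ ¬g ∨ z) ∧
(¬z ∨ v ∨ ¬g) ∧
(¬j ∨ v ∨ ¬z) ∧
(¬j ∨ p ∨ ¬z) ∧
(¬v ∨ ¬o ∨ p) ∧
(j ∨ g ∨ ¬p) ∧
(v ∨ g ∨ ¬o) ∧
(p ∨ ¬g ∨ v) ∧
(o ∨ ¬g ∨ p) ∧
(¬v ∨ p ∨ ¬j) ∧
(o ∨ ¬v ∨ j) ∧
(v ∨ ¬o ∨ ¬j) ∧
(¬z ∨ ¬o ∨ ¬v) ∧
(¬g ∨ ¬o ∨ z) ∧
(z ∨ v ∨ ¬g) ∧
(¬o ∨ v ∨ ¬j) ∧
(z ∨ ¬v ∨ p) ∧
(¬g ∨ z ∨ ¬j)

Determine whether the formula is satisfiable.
Yes

Yes, the formula is satisfiable.

One satisfying assignment is: o=False, g=False, z=True, p=False, j=False, v=False

Verification: With this assignment, all 26 clauses evaluate to true.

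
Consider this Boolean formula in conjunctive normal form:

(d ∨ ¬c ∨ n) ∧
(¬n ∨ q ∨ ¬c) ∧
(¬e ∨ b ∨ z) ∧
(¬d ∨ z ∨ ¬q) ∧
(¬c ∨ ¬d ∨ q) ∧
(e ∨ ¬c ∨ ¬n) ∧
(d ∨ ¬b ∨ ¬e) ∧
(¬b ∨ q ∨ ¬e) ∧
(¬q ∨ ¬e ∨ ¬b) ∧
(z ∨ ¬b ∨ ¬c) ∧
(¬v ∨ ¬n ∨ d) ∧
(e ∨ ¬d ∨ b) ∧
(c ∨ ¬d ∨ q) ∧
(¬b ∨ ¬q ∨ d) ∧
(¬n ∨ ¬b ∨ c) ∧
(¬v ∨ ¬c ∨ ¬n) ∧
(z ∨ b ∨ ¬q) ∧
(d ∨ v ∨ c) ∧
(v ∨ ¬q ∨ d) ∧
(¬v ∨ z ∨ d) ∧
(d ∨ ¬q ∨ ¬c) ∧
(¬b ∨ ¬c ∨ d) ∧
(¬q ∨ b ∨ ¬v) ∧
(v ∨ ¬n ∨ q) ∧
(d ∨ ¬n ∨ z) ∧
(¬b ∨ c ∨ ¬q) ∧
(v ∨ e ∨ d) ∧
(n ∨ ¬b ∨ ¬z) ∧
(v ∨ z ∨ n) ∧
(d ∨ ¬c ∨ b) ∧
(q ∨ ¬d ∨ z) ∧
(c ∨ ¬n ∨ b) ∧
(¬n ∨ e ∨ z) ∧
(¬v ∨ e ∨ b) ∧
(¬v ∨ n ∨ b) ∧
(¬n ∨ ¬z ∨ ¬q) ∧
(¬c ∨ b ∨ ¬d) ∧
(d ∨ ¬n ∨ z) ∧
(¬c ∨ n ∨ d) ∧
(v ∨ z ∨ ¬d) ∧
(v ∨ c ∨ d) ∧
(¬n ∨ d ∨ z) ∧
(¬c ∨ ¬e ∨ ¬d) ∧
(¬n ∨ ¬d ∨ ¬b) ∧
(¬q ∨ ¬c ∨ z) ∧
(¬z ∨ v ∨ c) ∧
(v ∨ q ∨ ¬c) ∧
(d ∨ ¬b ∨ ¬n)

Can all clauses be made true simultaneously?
No

No, the formula is not satisfiable.

No assignment of truth values to the variables can make all 48 clauses true simultaneously.

The formula is UNSAT (unsatisfiable).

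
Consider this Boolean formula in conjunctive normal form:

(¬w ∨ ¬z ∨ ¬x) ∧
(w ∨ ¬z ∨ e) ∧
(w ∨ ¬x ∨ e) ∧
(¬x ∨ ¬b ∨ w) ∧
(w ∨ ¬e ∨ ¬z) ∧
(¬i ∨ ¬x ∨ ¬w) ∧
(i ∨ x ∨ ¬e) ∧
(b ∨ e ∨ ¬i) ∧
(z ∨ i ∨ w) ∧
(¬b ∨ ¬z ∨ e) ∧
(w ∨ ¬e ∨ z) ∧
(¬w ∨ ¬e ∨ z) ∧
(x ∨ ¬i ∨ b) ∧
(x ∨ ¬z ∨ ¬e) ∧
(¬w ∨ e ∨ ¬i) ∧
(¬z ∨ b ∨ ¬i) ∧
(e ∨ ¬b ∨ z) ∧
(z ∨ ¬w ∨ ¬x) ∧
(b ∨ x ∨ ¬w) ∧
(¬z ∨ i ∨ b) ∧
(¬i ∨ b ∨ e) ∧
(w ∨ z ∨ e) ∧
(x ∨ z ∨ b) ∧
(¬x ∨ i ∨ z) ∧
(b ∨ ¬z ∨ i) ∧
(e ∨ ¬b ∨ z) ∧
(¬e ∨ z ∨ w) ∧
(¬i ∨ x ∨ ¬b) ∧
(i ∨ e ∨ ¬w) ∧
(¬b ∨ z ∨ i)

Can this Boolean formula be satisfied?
No

No, the formula is not satisfiable.

No assignment of truth values to the variables can make all 30 clauses true simultaneously.

The formula is UNSAT (unsatisfiable).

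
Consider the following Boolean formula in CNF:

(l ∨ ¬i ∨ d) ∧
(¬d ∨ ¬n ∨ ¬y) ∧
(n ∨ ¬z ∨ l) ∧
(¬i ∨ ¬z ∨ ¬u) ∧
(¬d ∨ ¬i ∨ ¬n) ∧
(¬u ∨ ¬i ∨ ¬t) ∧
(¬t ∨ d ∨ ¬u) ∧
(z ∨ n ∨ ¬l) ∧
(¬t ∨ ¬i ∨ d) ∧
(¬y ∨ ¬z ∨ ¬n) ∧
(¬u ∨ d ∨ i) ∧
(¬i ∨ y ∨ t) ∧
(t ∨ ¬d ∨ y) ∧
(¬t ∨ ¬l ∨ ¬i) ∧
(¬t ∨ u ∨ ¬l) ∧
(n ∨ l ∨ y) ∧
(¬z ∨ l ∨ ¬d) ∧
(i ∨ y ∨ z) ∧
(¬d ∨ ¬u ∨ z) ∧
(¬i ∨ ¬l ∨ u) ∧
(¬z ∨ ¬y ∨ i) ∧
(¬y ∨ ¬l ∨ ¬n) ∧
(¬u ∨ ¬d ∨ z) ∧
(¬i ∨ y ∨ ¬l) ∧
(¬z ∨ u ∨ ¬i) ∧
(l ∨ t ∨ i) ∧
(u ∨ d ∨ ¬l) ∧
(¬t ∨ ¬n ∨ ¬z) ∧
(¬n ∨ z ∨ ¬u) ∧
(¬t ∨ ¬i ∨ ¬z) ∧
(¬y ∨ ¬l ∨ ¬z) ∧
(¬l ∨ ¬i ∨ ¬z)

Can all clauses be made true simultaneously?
Yes

Yes, the formula is satisfiable.

One satisfying assignment is: l=False, y=True, z=False, u=False, d=True, n=False, i=True, t=False

Verification: With this assignment, all 32 clauses evaluate to true.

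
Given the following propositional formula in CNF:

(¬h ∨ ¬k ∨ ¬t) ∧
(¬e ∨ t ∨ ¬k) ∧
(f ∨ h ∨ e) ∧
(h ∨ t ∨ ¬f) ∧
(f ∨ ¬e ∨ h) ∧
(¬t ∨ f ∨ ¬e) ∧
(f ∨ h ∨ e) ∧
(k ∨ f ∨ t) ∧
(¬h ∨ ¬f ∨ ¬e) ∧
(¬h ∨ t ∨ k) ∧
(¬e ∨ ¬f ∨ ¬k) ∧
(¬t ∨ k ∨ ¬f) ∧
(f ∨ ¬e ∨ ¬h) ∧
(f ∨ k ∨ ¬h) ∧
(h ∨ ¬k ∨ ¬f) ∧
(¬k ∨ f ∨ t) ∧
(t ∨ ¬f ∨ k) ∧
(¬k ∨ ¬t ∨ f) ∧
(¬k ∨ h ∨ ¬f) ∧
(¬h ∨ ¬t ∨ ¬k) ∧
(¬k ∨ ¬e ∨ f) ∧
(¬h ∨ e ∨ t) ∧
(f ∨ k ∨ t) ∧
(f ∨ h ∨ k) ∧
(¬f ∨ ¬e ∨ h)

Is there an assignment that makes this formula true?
No

No, the formula is not satisfiable.

No assignment of truth values to the variables can make all 25 clauses true simultaneously.

The formula is UNSAT (unsatisfiable).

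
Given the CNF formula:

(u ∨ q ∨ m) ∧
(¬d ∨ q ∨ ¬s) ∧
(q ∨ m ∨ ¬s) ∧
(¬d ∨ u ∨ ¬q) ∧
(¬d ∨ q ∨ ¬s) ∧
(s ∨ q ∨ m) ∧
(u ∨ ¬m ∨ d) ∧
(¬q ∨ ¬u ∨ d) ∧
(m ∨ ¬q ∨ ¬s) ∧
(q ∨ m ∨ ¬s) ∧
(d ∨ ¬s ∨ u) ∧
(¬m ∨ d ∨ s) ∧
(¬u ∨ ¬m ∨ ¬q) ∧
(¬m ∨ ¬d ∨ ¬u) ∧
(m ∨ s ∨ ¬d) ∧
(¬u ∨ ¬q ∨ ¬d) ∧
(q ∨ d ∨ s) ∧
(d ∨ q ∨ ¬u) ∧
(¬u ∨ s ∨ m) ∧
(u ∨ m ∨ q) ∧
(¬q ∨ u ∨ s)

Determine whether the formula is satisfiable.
Yes

Yes, the formula is satisfiable.

One satisfying assignment is: q=False, u=False, d=True, m=True, s=False

Verification: With this assignment, all 21 clauses evaluate to true.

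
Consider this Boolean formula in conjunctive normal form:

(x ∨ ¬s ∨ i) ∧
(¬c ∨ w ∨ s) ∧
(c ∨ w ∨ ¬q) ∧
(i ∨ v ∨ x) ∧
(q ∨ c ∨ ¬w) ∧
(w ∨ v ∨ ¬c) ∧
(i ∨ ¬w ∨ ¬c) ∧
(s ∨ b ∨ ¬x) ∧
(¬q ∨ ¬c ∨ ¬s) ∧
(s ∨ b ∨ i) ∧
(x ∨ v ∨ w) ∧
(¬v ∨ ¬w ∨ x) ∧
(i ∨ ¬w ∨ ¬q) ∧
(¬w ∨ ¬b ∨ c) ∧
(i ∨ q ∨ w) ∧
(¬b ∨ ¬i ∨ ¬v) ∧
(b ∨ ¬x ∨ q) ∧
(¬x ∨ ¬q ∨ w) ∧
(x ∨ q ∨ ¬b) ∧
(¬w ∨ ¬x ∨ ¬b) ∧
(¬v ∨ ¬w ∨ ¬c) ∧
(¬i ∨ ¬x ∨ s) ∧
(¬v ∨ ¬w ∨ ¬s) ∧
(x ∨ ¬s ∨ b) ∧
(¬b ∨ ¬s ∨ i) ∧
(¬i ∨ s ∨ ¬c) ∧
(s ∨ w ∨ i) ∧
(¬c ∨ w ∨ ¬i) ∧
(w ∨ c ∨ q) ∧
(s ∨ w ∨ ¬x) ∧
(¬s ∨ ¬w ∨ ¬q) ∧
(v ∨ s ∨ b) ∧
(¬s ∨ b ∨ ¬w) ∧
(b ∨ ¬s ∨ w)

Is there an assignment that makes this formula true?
No

No, the formula is not satisfiable.

No assignment of truth values to the variables can make all 34 clauses true simultaneously.

The formula is UNSAT (unsatisfiable).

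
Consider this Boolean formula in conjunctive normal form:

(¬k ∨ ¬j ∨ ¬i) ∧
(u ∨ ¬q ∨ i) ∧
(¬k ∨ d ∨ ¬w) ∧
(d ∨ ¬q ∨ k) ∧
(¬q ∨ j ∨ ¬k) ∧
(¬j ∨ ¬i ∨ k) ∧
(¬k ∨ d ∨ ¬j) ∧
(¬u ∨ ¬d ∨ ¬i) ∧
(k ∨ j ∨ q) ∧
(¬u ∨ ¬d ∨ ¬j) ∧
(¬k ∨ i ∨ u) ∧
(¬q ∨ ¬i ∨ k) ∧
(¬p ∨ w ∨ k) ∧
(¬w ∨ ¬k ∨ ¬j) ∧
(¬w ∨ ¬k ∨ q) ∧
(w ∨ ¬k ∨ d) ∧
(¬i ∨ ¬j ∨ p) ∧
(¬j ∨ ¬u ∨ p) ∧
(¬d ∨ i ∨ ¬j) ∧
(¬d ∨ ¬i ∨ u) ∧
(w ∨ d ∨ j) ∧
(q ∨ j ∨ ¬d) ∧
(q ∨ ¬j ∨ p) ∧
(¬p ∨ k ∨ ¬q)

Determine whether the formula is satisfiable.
Yes

Yes, the formula is satisfiable.

One satisfying assignment is: w=True, u=False, j=True, i=False, k=False, d=False, q=False, p=True

Verification: With this assignment, all 24 clauses evaluate to true.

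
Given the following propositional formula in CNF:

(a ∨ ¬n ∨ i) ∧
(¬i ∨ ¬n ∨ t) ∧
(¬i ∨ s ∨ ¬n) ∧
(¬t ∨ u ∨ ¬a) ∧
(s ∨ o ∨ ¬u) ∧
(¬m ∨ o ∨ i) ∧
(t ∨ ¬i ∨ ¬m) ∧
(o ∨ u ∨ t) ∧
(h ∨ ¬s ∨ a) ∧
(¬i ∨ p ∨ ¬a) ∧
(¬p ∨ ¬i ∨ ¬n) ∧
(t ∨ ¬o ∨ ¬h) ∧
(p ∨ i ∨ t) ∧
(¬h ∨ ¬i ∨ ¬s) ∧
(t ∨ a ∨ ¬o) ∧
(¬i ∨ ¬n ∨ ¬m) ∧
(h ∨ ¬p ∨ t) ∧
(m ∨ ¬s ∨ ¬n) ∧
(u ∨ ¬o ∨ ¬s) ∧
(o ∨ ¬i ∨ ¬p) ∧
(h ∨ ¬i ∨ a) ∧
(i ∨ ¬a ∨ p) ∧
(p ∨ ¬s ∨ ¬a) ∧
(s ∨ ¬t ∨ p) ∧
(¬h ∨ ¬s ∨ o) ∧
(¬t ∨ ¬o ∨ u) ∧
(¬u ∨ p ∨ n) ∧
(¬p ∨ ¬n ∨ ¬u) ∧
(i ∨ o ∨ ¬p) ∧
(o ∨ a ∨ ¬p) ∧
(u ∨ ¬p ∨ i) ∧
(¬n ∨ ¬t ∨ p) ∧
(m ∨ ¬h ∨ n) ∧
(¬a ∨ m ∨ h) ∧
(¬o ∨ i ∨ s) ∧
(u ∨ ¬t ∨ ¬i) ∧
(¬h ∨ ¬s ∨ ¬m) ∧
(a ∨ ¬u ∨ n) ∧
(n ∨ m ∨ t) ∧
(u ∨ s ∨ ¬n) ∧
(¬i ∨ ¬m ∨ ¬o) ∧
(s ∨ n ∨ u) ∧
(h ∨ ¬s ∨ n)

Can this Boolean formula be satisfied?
No

No, the formula is not satisfiable.

No assignment of truth values to the variables can make all 43 clauses true simultaneously.

The formula is UNSAT (unsatisfiable).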